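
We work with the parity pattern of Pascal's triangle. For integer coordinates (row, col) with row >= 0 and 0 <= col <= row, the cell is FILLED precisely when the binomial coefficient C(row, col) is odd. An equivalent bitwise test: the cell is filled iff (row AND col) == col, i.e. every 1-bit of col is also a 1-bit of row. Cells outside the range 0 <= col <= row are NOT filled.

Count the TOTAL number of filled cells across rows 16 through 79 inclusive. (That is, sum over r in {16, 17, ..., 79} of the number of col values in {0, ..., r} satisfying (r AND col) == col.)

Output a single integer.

Answer: 810

Derivation:
r16=10000 pc1: +2 =2
r17=10001 pc2: +4 =6
r18=10010 pc2: +4 =10
r19=10011 pc3: +8 =18
r20=10100 pc2: +4 =22
r21=10101 pc3: +8 =30
r22=10110 pc3: +8 =38
r23=10111 pc4: +16 =54
r24=11000 pc2: +4 =58
r25=11001 pc3: +8 =66
r26=11010 pc3: +8 =74
r27=11011 pc4: +16 =90
r28=11100 pc3: +8 =98
r29=11101 pc4: +16 =114
r30=11110 pc4: +16 =130
r31=11111 pc5: +32 =162
r32=100000 pc1: +2 =164
r33=100001 pc2: +4 =168
r34=100010 pc2: +4 =172
r35=100011 pc3: +8 =180
r36=100100 pc2: +4 =184
r37=100101 pc3: +8 =192
r38=100110 pc3: +8 =200
r39=100111 pc4: +16 =216
r40=101000 pc2: +4 =220
r41=101001 pc3: +8 =228
r42=101010 pc3: +8 =236
r43=101011 pc4: +16 =252
r44=101100 pc3: +8 =260
r45=101101 pc4: +16 =276
r46=101110 pc4: +16 =292
r47=101111 pc5: +32 =324
r48=110000 pc2: +4 =328
r49=110001 pc3: +8 =336
r50=110010 pc3: +8 =344
r51=110011 pc4: +16 =360
r52=110100 pc3: +8 =368
r53=110101 pc4: +16 =384
r54=110110 pc4: +16 =400
r55=110111 pc5: +32 =432
r56=111000 pc3: +8 =440
r57=111001 pc4: +16 =456
r58=111010 pc4: +16 =472
r59=111011 pc5: +32 =504
r60=111100 pc4: +16 =520
r61=111101 pc5: +32 =552
r62=111110 pc5: +32 =584
r63=111111 pc6: +64 =648
r64=1000000 pc1: +2 =650
r65=1000001 pc2: +4 =654
r66=1000010 pc2: +4 =658
r67=1000011 pc3: +8 =666
r68=1000100 pc2: +4 =670
r69=1000101 pc3: +8 =678
r70=1000110 pc3: +8 =686
r71=1000111 pc4: +16 =702
r72=1001000 pc2: +4 =706
r73=1001001 pc3: +8 =714
r74=1001010 pc3: +8 =722
r75=1001011 pc4: +16 =738
r76=1001100 pc3: +8 =746
r77=1001101 pc4: +16 =762
r78=1001110 pc4: +16 =778
r79=1001111 pc5: +32 =810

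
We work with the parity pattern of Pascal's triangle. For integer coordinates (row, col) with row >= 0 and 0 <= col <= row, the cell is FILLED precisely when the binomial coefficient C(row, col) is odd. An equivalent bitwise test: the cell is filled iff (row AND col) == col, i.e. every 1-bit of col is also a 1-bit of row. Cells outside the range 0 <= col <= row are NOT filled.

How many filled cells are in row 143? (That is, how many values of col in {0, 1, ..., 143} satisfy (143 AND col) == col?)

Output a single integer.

143 in binary = 10001111
popcount(143) = number of 1-bits in 10001111 = 5
A col c satisfies (143 AND c) == c iff every set bit of c is also set in 143; each of the 5 set bits of 143 can independently be on or off in c.
count = 2^5 = 32

Answer: 32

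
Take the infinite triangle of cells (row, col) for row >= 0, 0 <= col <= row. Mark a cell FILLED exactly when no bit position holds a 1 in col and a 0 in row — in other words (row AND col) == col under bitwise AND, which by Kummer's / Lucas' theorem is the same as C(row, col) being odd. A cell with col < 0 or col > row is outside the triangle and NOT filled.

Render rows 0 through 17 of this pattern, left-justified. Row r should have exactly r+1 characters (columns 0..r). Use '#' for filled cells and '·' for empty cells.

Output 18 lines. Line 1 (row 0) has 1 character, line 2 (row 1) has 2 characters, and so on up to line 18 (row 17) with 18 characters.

Answer: #
##
#·#
####
#···#
##··##
#·#·#·#
########
#·······#
##······##
#·#·····#·#
####····####
#···#···#···#
##··##··##··##
#·#·#·#·#·#·#·#
################
#···············#
##··············##

Derivation:
r0=0: #
r1=1: ##
r2=10: #·#
r3=11: ####
r4=100: #···#
r5=101: ##··##
r6=110: #·#·#·#
r7=111: ########
r8=1000: #·······#
r9=1001: ##······##
r10=1010: #·#·····#·#
r11=1011: ####····####
r12=1100: #···#···#···#
r13=1101: ##··##··##··##
r14=1110: #·#·#·#·#·#·#·#
r15=1111: ################
r16=10000: #···············#
r17=10001: ##··············##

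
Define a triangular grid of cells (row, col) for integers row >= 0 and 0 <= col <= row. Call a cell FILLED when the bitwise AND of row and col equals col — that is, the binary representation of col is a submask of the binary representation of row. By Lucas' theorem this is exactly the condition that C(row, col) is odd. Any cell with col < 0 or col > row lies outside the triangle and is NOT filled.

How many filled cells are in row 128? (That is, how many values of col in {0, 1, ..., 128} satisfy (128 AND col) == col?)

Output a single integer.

128 in binary = 10000000
popcount(128) = number of 1-bits in 10000000 = 1
A col c satisfies (128 AND c) == c iff every set bit of c is also set in 128; each of the 1 set bits of 128 can independently be on or off in c.
count = 2^1 = 2

Answer: 2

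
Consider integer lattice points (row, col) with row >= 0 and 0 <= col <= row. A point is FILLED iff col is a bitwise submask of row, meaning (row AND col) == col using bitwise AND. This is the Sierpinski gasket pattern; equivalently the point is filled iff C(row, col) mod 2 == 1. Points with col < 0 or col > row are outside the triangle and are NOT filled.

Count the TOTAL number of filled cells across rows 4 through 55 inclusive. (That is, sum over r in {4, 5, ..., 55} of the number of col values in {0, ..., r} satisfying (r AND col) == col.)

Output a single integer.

r4=100 pc1: +2 =2
r5=101 pc2: +4 =6
r6=110 pc2: +4 =10
r7=111 pc3: +8 =18
r8=1000 pc1: +2 =20
r9=1001 pc2: +4 =24
r10=1010 pc2: +4 =28
r11=1011 pc3: +8 =36
r12=1100 pc2: +4 =40
r13=1101 pc3: +8 =48
r14=1110 pc3: +8 =56
r15=1111 pc4: +16 =72
r16=10000 pc1: +2 =74
r17=10001 pc2: +4 =78
r18=10010 pc2: +4 =82
r19=10011 pc3: +8 =90
r20=10100 pc2: +4 =94
r21=10101 pc3: +8 =102
r22=10110 pc3: +8 =110
r23=10111 pc4: +16 =126
r24=11000 pc2: +4 =130
r25=11001 pc3: +8 =138
r26=11010 pc3: +8 =146
r27=11011 pc4: +16 =162
r28=11100 pc3: +8 =170
r29=11101 pc4: +16 =186
r30=11110 pc4: +16 =202
r31=11111 pc5: +32 =234
r32=100000 pc1: +2 =236
r33=100001 pc2: +4 =240
r34=100010 pc2: +4 =244
r35=100011 pc3: +8 =252
r36=100100 pc2: +4 =256
r37=100101 pc3: +8 =264
r38=100110 pc3: +8 =272
r39=100111 pc4: +16 =288
r40=101000 pc2: +4 =292
r41=101001 pc3: +8 =300
r42=101010 pc3: +8 =308
r43=101011 pc4: +16 =324
r44=101100 pc3: +8 =332
r45=101101 pc4: +16 =348
r46=101110 pc4: +16 =364
r47=101111 pc5: +32 =396
r48=110000 pc2: +4 =400
r49=110001 pc3: +8 =408
r50=110010 pc3: +8 =416
r51=110011 pc4: +16 =432
r52=110100 pc3: +8 =440
r53=110101 pc4: +16 =456
r54=110110 pc4: +16 =472
r55=110111 pc5: +32 =504

Answer: 504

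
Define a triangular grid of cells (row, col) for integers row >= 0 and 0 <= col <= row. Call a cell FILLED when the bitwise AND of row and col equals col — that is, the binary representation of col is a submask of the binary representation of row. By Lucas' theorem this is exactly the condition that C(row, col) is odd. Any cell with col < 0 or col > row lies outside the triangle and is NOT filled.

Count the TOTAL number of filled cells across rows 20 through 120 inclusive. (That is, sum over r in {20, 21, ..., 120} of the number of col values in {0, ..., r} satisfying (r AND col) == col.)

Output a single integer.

Answer: 1672

Derivation:
r20=10100 pc2: +4 =4
r21=10101 pc3: +8 =12
r22=10110 pc3: +8 =20
r23=10111 pc4: +16 =36
r24=11000 pc2: +4 =40
r25=11001 pc3: +8 =48
r26=11010 pc3: +8 =56
r27=11011 pc4: +16 =72
r28=11100 pc3: +8 =80
r29=11101 pc4: +16 =96
r30=11110 pc4: +16 =112
r31=11111 pc5: +32 =144
r32=100000 pc1: +2 =146
r33=100001 pc2: +4 =150
r34=100010 pc2: +4 =154
r35=100011 pc3: +8 =162
r36=100100 pc2: +4 =166
r37=100101 pc3: +8 =174
r38=100110 pc3: +8 =182
r39=100111 pc4: +16 =198
r40=101000 pc2: +4 =202
r41=101001 pc3: +8 =210
r42=101010 pc3: +8 =218
r43=101011 pc4: +16 =234
r44=101100 pc3: +8 =242
r45=101101 pc4: +16 =258
r46=101110 pc4: +16 =274
r47=101111 pc5: +32 =306
r48=110000 pc2: +4 =310
r49=110001 pc3: +8 =318
r50=110010 pc3: +8 =326
r51=110011 pc4: +16 =342
r52=110100 pc3: +8 =350
r53=110101 pc4: +16 =366
r54=110110 pc4: +16 =382
r55=110111 pc5: +32 =414
r56=111000 pc3: +8 =422
r57=111001 pc4: +16 =438
r58=111010 pc4: +16 =454
r59=111011 pc5: +32 =486
r60=111100 pc4: +16 =502
r61=111101 pc5: +32 =534
r62=111110 pc5: +32 =566
r63=111111 pc6: +64 =630
r64=1000000 pc1: +2 =632
r65=1000001 pc2: +4 =636
r66=1000010 pc2: +4 =640
r67=1000011 pc3: +8 =648
r68=1000100 pc2: +4 =652
r69=1000101 pc3: +8 =660
r70=1000110 pc3: +8 =668
r71=1000111 pc4: +16 =684
r72=1001000 pc2: +4 =688
r73=1001001 pc3: +8 =696
r74=1001010 pc3: +8 =704
r75=1001011 pc4: +16 =720
r76=1001100 pc3: +8 =728
r77=1001101 pc4: +16 =744
r78=1001110 pc4: +16 =760
r79=1001111 pc5: +32 =792
r80=1010000 pc2: +4 =796
r81=1010001 pc3: +8 =804
r82=1010010 pc3: +8 =812
r83=1010011 pc4: +16 =828
r84=1010100 pc3: +8 =836
r85=1010101 pc4: +16 =852
r86=1010110 pc4: +16 =868
r87=1010111 pc5: +32 =900
r88=1011000 pc3: +8 =908
r89=1011001 pc4: +16 =924
r90=1011010 pc4: +16 =940
r91=1011011 pc5: +32 =972
r92=1011100 pc4: +16 =988
r93=1011101 pc5: +32 =1020
r94=1011110 pc5: +32 =1052
r95=1011111 pc6: +64 =1116
r96=1100000 pc2: +4 =1120
r97=1100001 pc3: +8 =1128
r98=1100010 pc3: +8 =1136
r99=1100011 pc4: +16 =1152
r100=1100100 pc3: +8 =1160
r101=1100101 pc4: +16 =1176
r102=1100110 pc4: +16 =1192
r103=1100111 pc5: +32 =1224
r104=1101000 pc3: +8 =1232
r105=1101001 pc4: +16 =1248
r106=1101010 pc4: +16 =1264
r107=1101011 pc5: +32 =1296
r108=1101100 pc4: +16 =1312
r109=1101101 pc5: +32 =1344
r110=1101110 pc5: +32 =1376
r111=1101111 pc6: +64 =1440
r112=1110000 pc3: +8 =1448
r113=1110001 pc4: +16 =1464
r114=1110010 pc4: +16 =1480
r115=1110011 pc5: +32 =1512
r116=1110100 pc4: +16 =1528
r117=1110101 pc5: +32 =1560
r118=1110110 pc5: +32 =1592
r119=1110111 pc6: +64 =1656
r120=1111000 pc4: +16 =1672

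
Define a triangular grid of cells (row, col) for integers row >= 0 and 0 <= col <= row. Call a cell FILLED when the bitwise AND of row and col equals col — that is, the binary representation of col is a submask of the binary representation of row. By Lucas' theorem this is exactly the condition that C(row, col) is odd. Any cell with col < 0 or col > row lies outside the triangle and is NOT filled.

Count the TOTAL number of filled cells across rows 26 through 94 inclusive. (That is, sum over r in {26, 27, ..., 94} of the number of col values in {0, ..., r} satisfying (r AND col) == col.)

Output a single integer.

r26=11010 pc3: +8 =8
r27=11011 pc4: +16 =24
r28=11100 pc3: +8 =32
r29=11101 pc4: +16 =48
r30=11110 pc4: +16 =64
r31=11111 pc5: +32 =96
r32=100000 pc1: +2 =98
r33=100001 pc2: +4 =102
r34=100010 pc2: +4 =106
r35=100011 pc3: +8 =114
r36=100100 pc2: +4 =118
r37=100101 pc3: +8 =126
r38=100110 pc3: +8 =134
r39=100111 pc4: +16 =150
r40=101000 pc2: +4 =154
r41=101001 pc3: +8 =162
r42=101010 pc3: +8 =170
r43=101011 pc4: +16 =186
r44=101100 pc3: +8 =194
r45=101101 pc4: +16 =210
r46=101110 pc4: +16 =226
r47=101111 pc5: +32 =258
r48=110000 pc2: +4 =262
r49=110001 pc3: +8 =270
r50=110010 pc3: +8 =278
r51=110011 pc4: +16 =294
r52=110100 pc3: +8 =302
r53=110101 pc4: +16 =318
r54=110110 pc4: +16 =334
r55=110111 pc5: +32 =366
r56=111000 pc3: +8 =374
r57=111001 pc4: +16 =390
r58=111010 pc4: +16 =406
r59=111011 pc5: +32 =438
r60=111100 pc4: +16 =454
r61=111101 pc5: +32 =486
r62=111110 pc5: +32 =518
r63=111111 pc6: +64 =582
r64=1000000 pc1: +2 =584
r65=1000001 pc2: +4 =588
r66=1000010 pc2: +4 =592
r67=1000011 pc3: +8 =600
r68=1000100 pc2: +4 =604
r69=1000101 pc3: +8 =612
r70=1000110 pc3: +8 =620
r71=1000111 pc4: +16 =636
r72=1001000 pc2: +4 =640
r73=1001001 pc3: +8 =648
r74=1001010 pc3: +8 =656
r75=1001011 pc4: +16 =672
r76=1001100 pc3: +8 =680
r77=1001101 pc4: +16 =696
r78=1001110 pc4: +16 =712
r79=1001111 pc5: +32 =744
r80=1010000 pc2: +4 =748
r81=1010001 pc3: +8 =756
r82=1010010 pc3: +8 =764
r83=1010011 pc4: +16 =780
r84=1010100 pc3: +8 =788
r85=1010101 pc4: +16 =804
r86=1010110 pc4: +16 =820
r87=1010111 pc5: +32 =852
r88=1011000 pc3: +8 =860
r89=1011001 pc4: +16 =876
r90=1011010 pc4: +16 =892
r91=1011011 pc5: +32 =924
r92=1011100 pc4: +16 =940
r93=1011101 pc5: +32 =972
r94=1011110 pc5: +32 =1004

Answer: 1004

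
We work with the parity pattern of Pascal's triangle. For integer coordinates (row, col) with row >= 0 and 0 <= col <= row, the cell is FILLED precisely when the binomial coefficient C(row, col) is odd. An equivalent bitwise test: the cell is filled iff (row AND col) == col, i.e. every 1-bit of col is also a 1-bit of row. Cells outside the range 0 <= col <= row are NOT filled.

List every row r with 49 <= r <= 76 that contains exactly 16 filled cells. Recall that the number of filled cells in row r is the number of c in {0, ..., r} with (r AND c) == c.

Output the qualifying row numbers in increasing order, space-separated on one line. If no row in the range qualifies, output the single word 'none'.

Answer: 51 53 54 57 58 60 71 75

Derivation:
Row r has 2^popcount(r) filled cells, so we need popcount(r) = log2(16) = 4.
Scan r = 49..76 and keep those with exactly 4 one-bits:
r=49=110001 popcount=3 -> skip
r=50=110010 popcount=3 -> skip
r=51=110011 popcount=4 -> KEEP
r=52=110100 popcount=3 -> skip
r=53=110101 popcount=4 -> KEEP
r=54=110110 popcount=4 -> KEEP
r=55=110111 popcount=5 -> skip
r=56=111000 popcount=3 -> skip
r=57=111001 popcount=4 -> KEEP
r=58=111010 popcount=4 -> KEEP
r=59=111011 popcount=5 -> skip
r=60=111100 popcount=4 -> KEEP
r=61=111101 popcount=5 -> skip
r=62=111110 popcount=5 -> skip
r=63=111111 popcount=6 -> skip
r=64=1000000 popcount=1 -> skip
r=65=1000001 popcount=2 -> skip
r=66=1000010 popcount=2 -> skip
r=67=1000011 popcount=3 -> skip
r=68=1000100 popcount=2 -> skip
r=69=1000101 popcount=3 -> skip
r=70=1000110 popcount=3 -> skip
r=71=1000111 popcount=4 -> KEEP
r=72=1001000 popcount=2 -> skip
r=73=1001001 popcount=3 -> skip
r=74=1001010 popcount=3 -> skip
r=75=1001011 popcount=4 -> KEEP
r=76=1001100 popcount=3 -> skip
Kept rows: 51 53 54 57 58 60 71 75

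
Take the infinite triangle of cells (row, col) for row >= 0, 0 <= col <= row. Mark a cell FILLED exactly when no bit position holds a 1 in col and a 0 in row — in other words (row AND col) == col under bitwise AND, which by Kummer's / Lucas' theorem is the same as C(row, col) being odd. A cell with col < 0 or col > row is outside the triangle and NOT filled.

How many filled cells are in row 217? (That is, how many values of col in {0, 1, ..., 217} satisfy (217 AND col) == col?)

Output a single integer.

Answer: 32

Derivation:
217 in binary = 11011001
popcount(217) = number of 1-bits in 11011001 = 5
A col c satisfies (217 AND c) == c iff every set bit of c is also set in 217; each of the 5 set bits of 217 can independently be on or off in c.
count = 2^5 = 32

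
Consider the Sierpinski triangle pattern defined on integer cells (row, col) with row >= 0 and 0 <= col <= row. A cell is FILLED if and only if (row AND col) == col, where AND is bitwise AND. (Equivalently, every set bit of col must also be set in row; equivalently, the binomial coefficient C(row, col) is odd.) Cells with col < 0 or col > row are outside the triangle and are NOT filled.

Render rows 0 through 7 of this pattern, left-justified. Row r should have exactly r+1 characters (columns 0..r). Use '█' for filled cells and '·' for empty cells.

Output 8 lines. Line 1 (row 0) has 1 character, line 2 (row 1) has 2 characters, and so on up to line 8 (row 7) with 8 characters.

Answer: █
██
█·█
████
█···█
██··██
█·█·█·█
████████

Derivation:
r0=0: █
r1=1: ██
r2=10: █·█
r3=11: ████
r4=100: █···█
r5=101: ██··██
r6=110: █·█·█·█
r7=111: ████████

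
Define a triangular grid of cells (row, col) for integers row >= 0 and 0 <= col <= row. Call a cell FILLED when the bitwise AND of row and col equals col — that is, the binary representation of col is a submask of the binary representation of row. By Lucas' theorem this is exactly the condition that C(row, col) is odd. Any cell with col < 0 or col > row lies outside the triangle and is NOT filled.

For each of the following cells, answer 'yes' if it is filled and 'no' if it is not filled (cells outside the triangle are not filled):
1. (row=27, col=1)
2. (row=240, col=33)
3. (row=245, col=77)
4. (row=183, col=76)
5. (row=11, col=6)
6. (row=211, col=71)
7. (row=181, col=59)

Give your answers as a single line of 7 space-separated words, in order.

Answer: yes no no no no no no

Derivation:
(27,1): row=0b11011, col=0b1, row AND col = 0b1 = 1; 1 == 1 -> filled
(240,33): row=0b11110000, col=0b100001, row AND col = 0b100000 = 32; 32 != 33 -> empty
(245,77): row=0b11110101, col=0b1001101, row AND col = 0b1000101 = 69; 69 != 77 -> empty
(183,76): row=0b10110111, col=0b1001100, row AND col = 0b100 = 4; 4 != 76 -> empty
(11,6): row=0b1011, col=0b110, row AND col = 0b10 = 2; 2 != 6 -> empty
(211,71): row=0b11010011, col=0b1000111, row AND col = 0b1000011 = 67; 67 != 71 -> empty
(181,59): row=0b10110101, col=0b111011, row AND col = 0b110001 = 49; 49 != 59 -> empty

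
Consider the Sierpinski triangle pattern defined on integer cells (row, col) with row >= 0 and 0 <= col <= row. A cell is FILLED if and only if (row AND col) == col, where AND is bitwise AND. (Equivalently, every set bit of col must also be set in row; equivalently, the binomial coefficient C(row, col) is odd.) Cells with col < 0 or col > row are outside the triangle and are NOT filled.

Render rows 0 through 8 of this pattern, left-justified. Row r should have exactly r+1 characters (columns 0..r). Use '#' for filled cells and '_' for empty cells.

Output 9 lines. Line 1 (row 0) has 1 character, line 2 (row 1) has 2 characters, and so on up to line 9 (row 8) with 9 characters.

Answer: #
##
#_#
####
#___#
##__##
#_#_#_#
########
#_______#

Derivation:
r0=0: #
r1=1: ##
r2=10: #_#
r3=11: ####
r4=100: #___#
r5=101: ##__##
r6=110: #_#_#_#
r7=111: ########
r8=1000: #_______#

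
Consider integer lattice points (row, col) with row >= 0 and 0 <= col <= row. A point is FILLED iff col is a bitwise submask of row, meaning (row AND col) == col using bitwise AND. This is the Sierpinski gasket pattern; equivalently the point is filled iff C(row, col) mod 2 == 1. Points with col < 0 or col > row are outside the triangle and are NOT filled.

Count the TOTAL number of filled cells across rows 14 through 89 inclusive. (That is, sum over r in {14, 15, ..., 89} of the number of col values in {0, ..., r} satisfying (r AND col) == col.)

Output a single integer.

Answer: 966

Derivation:
r14=1110 pc3: +8 =8
r15=1111 pc4: +16 =24
r16=10000 pc1: +2 =26
r17=10001 pc2: +4 =30
r18=10010 pc2: +4 =34
r19=10011 pc3: +8 =42
r20=10100 pc2: +4 =46
r21=10101 pc3: +8 =54
r22=10110 pc3: +8 =62
r23=10111 pc4: +16 =78
r24=11000 pc2: +4 =82
r25=11001 pc3: +8 =90
r26=11010 pc3: +8 =98
r27=11011 pc4: +16 =114
r28=11100 pc3: +8 =122
r29=11101 pc4: +16 =138
r30=11110 pc4: +16 =154
r31=11111 pc5: +32 =186
r32=100000 pc1: +2 =188
r33=100001 pc2: +4 =192
r34=100010 pc2: +4 =196
r35=100011 pc3: +8 =204
r36=100100 pc2: +4 =208
r37=100101 pc3: +8 =216
r38=100110 pc3: +8 =224
r39=100111 pc4: +16 =240
r40=101000 pc2: +4 =244
r41=101001 pc3: +8 =252
r42=101010 pc3: +8 =260
r43=101011 pc4: +16 =276
r44=101100 pc3: +8 =284
r45=101101 pc4: +16 =300
r46=101110 pc4: +16 =316
r47=101111 pc5: +32 =348
r48=110000 pc2: +4 =352
r49=110001 pc3: +8 =360
r50=110010 pc3: +8 =368
r51=110011 pc4: +16 =384
r52=110100 pc3: +8 =392
r53=110101 pc4: +16 =408
r54=110110 pc4: +16 =424
r55=110111 pc5: +32 =456
r56=111000 pc3: +8 =464
r57=111001 pc4: +16 =480
r58=111010 pc4: +16 =496
r59=111011 pc5: +32 =528
r60=111100 pc4: +16 =544
r61=111101 pc5: +32 =576
r62=111110 pc5: +32 =608
r63=111111 pc6: +64 =672
r64=1000000 pc1: +2 =674
r65=1000001 pc2: +4 =678
r66=1000010 pc2: +4 =682
r67=1000011 pc3: +8 =690
r68=1000100 pc2: +4 =694
r69=1000101 pc3: +8 =702
r70=1000110 pc3: +8 =710
r71=1000111 pc4: +16 =726
r72=1001000 pc2: +4 =730
r73=1001001 pc3: +8 =738
r74=1001010 pc3: +8 =746
r75=1001011 pc4: +16 =762
r76=1001100 pc3: +8 =770
r77=1001101 pc4: +16 =786
r78=1001110 pc4: +16 =802
r79=1001111 pc5: +32 =834
r80=1010000 pc2: +4 =838
r81=1010001 pc3: +8 =846
r82=1010010 pc3: +8 =854
r83=1010011 pc4: +16 =870
r84=1010100 pc3: +8 =878
r85=1010101 pc4: +16 =894
r86=1010110 pc4: +16 =910
r87=1010111 pc5: +32 =942
r88=1011000 pc3: +8 =950
r89=1011001 pc4: +16 =966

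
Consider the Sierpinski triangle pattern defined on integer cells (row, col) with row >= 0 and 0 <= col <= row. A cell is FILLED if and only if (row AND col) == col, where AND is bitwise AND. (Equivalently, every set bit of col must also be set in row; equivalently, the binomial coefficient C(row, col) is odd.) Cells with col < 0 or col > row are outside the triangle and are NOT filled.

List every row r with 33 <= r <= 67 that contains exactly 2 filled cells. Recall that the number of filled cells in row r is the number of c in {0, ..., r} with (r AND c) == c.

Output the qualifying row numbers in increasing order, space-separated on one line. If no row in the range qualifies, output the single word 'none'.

Answer: 64

Derivation:
Row r has 2^popcount(r) filled cells, so we need popcount(r) = log2(2) = 1.
Scan r = 33..67 and keep those with exactly 1 one-bits:
r=33=100001 popcount=2 -> skip
r=34=100010 popcount=2 -> skip
r=35=100011 popcount=3 -> skip
r=36=100100 popcount=2 -> skip
r=37=100101 popcount=3 -> skip
r=38=100110 popcount=3 -> skip
r=39=100111 popcount=4 -> skip
r=40=101000 popcount=2 -> skip
r=41=101001 popcount=3 -> skip
r=42=101010 popcount=3 -> skip
r=43=101011 popcount=4 -> skip
r=44=101100 popcount=3 -> skip
r=45=101101 popcount=4 -> skip
r=46=101110 popcount=4 -> skip
r=47=101111 popcount=5 -> skip
r=48=110000 popcount=2 -> skip
r=49=110001 popcount=3 -> skip
r=50=110010 popcount=3 -> skip
r=51=110011 popcount=4 -> skip
r=52=110100 popcount=3 -> skip
r=53=110101 popcount=4 -> skip
r=54=110110 popcount=4 -> skip
r=55=110111 popcount=5 -> skip
r=56=111000 popcount=3 -> skip
r=57=111001 popcount=4 -> skip
r=58=111010 popcount=4 -> skip
r=59=111011 popcount=5 -> skip
r=60=111100 popcount=4 -> skip
r=61=111101 popcount=5 -> skip
r=62=111110 popcount=5 -> skip
r=63=111111 popcount=6 -> skip
r=64=1000000 popcount=1 -> KEEP
r=65=1000001 popcount=2 -> skip
r=66=1000010 popcount=2 -> skip
r=67=1000011 popcount=3 -> skip
Kept rows: 64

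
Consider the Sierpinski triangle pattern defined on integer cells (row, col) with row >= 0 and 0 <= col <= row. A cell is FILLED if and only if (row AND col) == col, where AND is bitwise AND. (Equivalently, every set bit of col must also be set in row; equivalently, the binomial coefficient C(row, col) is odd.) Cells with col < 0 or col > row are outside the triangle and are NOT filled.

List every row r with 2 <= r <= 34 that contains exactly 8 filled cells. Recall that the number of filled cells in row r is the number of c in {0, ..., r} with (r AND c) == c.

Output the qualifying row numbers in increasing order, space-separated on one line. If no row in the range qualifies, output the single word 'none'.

Answer: 7 11 13 14 19 21 22 25 26 28

Derivation:
Row r has 2^popcount(r) filled cells, so we need popcount(r) = log2(8) = 3.
Scan r = 2..34 and keep those with exactly 3 one-bits:
r=2=10 popcount=1 -> skip
r=3=11 popcount=2 -> skip
r=4=100 popcount=1 -> skip
r=5=101 popcount=2 -> skip
r=6=110 popcount=2 -> skip
r=7=111 popcount=3 -> KEEP
r=8=1000 popcount=1 -> skip
r=9=1001 popcount=2 -> skip
r=10=1010 popcount=2 -> skip
r=11=1011 popcount=3 -> KEEP
r=12=1100 popcount=2 -> skip
r=13=1101 popcount=3 -> KEEP
r=14=1110 popcount=3 -> KEEP
r=15=1111 popcount=4 -> skip
r=16=10000 popcount=1 -> skip
r=17=10001 popcount=2 -> skip
r=18=10010 popcount=2 -> skip
r=19=10011 popcount=3 -> KEEP
r=20=10100 popcount=2 -> skip
r=21=10101 popcount=3 -> KEEP
r=22=10110 popcount=3 -> KEEP
r=23=10111 popcount=4 -> skip
r=24=11000 popcount=2 -> skip
r=25=11001 popcount=3 -> KEEP
r=26=11010 popcount=3 -> KEEP
r=27=11011 popcount=4 -> skip
r=28=11100 popcount=3 -> KEEP
r=29=11101 popcount=4 -> skip
r=30=11110 popcount=4 -> skip
r=31=11111 popcount=5 -> skip
r=32=100000 popcount=1 -> skip
r=33=100001 popcount=2 -> skip
r=34=100010 popcount=2 -> skip
Kept rows: 7 11 13 14 19 21 22 25 26 28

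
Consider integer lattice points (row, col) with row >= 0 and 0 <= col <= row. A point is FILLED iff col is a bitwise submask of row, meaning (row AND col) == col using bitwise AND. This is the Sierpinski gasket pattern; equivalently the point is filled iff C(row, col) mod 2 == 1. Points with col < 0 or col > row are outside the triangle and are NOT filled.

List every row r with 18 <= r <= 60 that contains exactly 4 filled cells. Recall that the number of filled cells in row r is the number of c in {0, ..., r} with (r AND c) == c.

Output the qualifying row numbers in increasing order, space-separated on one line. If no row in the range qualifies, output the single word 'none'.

Row r has 2^popcount(r) filled cells, so we need popcount(r) = log2(4) = 2.
Scan r = 18..60 and keep those with exactly 2 one-bits:
r=18=10010 popcount=2 -> KEEP
r=19=10011 popcount=3 -> skip
r=20=10100 popcount=2 -> KEEP
r=21=10101 popcount=3 -> skip
r=22=10110 popcount=3 -> skip
r=23=10111 popcount=4 -> skip
r=24=11000 popcount=2 -> KEEP
r=25=11001 popcount=3 -> skip
r=26=11010 popcount=3 -> skip
r=27=11011 popcount=4 -> skip
r=28=11100 popcount=3 -> skip
r=29=11101 popcount=4 -> skip
r=30=11110 popcount=4 -> skip
r=31=11111 popcount=5 -> skip
r=32=100000 popcount=1 -> skip
r=33=100001 popcount=2 -> KEEP
r=34=100010 popcount=2 -> KEEP
r=35=100011 popcount=3 -> skip
r=36=100100 popcount=2 -> KEEP
r=37=100101 popcount=3 -> skip
r=38=100110 popcount=3 -> skip
r=39=100111 popcount=4 -> skip
r=40=101000 popcount=2 -> KEEP
r=41=101001 popcount=3 -> skip
r=42=101010 popcount=3 -> skip
r=43=101011 popcount=4 -> skip
r=44=101100 popcount=3 -> skip
r=45=101101 popcount=4 -> skip
r=46=101110 popcount=4 -> skip
r=47=101111 popcount=5 -> skip
r=48=110000 popcount=2 -> KEEP
r=49=110001 popcount=3 -> skip
r=50=110010 popcount=3 -> skip
r=51=110011 popcount=4 -> skip
r=52=110100 popcount=3 -> skip
r=53=110101 popcount=4 -> skip
r=54=110110 popcount=4 -> skip
r=55=110111 popcount=5 -> skip
r=56=111000 popcount=3 -> skip
r=57=111001 popcount=4 -> skip
r=58=111010 popcount=4 -> skip
r=59=111011 popcount=5 -> skip
r=60=111100 popcount=4 -> skip
Kept rows: 18 20 24 33 34 36 40 48

Answer: 18 20 24 33 34 36 40 48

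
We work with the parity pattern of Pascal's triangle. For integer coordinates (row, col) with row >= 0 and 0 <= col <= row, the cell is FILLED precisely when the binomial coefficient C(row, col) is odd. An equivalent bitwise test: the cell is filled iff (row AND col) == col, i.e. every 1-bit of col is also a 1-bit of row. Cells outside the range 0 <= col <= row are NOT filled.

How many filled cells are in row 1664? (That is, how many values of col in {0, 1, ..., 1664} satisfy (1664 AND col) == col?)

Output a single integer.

1664 in binary = 11010000000
popcount(1664) = number of 1-bits in 11010000000 = 3
A col c satisfies (1664 AND c) == c iff every set bit of c is also set in 1664; each of the 3 set bits of 1664 can independently be on or off in c.
count = 2^3 = 8

Answer: 8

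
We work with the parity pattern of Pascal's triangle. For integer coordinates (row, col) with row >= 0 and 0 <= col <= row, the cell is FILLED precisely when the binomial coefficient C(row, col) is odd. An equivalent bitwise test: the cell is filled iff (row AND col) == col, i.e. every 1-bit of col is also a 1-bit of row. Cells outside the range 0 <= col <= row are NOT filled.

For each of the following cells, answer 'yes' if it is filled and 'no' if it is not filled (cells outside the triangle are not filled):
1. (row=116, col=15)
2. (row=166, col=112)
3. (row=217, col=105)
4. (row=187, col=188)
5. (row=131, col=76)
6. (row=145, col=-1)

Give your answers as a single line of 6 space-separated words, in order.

(116,15): row=0b1110100, col=0b1111, row AND col = 0b100 = 4; 4 != 15 -> empty
(166,112): row=0b10100110, col=0b1110000, row AND col = 0b100000 = 32; 32 != 112 -> empty
(217,105): row=0b11011001, col=0b1101001, row AND col = 0b1001001 = 73; 73 != 105 -> empty
(187,188): col outside [0, 187] -> not filled
(131,76): row=0b10000011, col=0b1001100, row AND col = 0b0 = 0; 0 != 76 -> empty
(145,-1): col outside [0, 145] -> not filled

Answer: no no no no no no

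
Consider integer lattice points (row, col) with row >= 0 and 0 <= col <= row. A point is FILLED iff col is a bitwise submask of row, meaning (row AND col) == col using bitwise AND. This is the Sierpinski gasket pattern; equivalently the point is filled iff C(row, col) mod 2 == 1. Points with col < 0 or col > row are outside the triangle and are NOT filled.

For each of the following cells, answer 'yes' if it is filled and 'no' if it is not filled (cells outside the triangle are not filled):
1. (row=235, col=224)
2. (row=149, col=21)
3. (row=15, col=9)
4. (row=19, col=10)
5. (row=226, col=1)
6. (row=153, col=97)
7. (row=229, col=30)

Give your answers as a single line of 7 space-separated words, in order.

Answer: yes yes yes no no no no

Derivation:
(235,224): row=0b11101011, col=0b11100000, row AND col = 0b11100000 = 224; 224 == 224 -> filled
(149,21): row=0b10010101, col=0b10101, row AND col = 0b10101 = 21; 21 == 21 -> filled
(15,9): row=0b1111, col=0b1001, row AND col = 0b1001 = 9; 9 == 9 -> filled
(19,10): row=0b10011, col=0b1010, row AND col = 0b10 = 2; 2 != 10 -> empty
(226,1): row=0b11100010, col=0b1, row AND col = 0b0 = 0; 0 != 1 -> empty
(153,97): row=0b10011001, col=0b1100001, row AND col = 0b1 = 1; 1 != 97 -> empty
(229,30): row=0b11100101, col=0b11110, row AND col = 0b100 = 4; 4 != 30 -> empty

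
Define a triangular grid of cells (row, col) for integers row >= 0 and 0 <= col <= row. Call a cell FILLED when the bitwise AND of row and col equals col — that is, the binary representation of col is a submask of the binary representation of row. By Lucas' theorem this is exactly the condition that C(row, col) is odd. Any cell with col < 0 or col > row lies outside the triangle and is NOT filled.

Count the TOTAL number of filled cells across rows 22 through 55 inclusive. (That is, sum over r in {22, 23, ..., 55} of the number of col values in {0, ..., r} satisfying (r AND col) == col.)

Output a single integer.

r22=10110 pc3: +8 =8
r23=10111 pc4: +16 =24
r24=11000 pc2: +4 =28
r25=11001 pc3: +8 =36
r26=11010 pc3: +8 =44
r27=11011 pc4: +16 =60
r28=11100 pc3: +8 =68
r29=11101 pc4: +16 =84
r30=11110 pc4: +16 =100
r31=11111 pc5: +32 =132
r32=100000 pc1: +2 =134
r33=100001 pc2: +4 =138
r34=100010 pc2: +4 =142
r35=100011 pc3: +8 =150
r36=100100 pc2: +4 =154
r37=100101 pc3: +8 =162
r38=100110 pc3: +8 =170
r39=100111 pc4: +16 =186
r40=101000 pc2: +4 =190
r41=101001 pc3: +8 =198
r42=101010 pc3: +8 =206
r43=101011 pc4: +16 =222
r44=101100 pc3: +8 =230
r45=101101 pc4: +16 =246
r46=101110 pc4: +16 =262
r47=101111 pc5: +32 =294
r48=110000 pc2: +4 =298
r49=110001 pc3: +8 =306
r50=110010 pc3: +8 =314
r51=110011 pc4: +16 =330
r52=110100 pc3: +8 =338
r53=110101 pc4: +16 =354
r54=110110 pc4: +16 =370
r55=110111 pc5: +32 =402

Answer: 402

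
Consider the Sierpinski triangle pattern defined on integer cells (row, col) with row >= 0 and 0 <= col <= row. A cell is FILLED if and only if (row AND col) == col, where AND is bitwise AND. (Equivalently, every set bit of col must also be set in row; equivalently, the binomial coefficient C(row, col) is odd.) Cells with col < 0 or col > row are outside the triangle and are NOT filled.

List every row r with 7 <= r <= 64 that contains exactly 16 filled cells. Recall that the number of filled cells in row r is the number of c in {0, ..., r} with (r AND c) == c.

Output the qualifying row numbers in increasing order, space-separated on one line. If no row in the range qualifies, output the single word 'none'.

Answer: 15 23 27 29 30 39 43 45 46 51 53 54 57 58 60

Derivation:
Row r has 2^popcount(r) filled cells, so we need popcount(r) = log2(16) = 4.
Scan r = 7..64 and keep those with exactly 4 one-bits:
r=7=111 popcount=3 -> skip
r=8=1000 popcount=1 -> skip
r=9=1001 popcount=2 -> skip
r=10=1010 popcount=2 -> skip
r=11=1011 popcount=3 -> skip
r=12=1100 popcount=2 -> skip
r=13=1101 popcount=3 -> skip
r=14=1110 popcount=3 -> skip
r=15=1111 popcount=4 -> KEEP
r=16=10000 popcount=1 -> skip
r=17=10001 popcount=2 -> skip
r=18=10010 popcount=2 -> skip
r=19=10011 popcount=3 -> skip
r=20=10100 popcount=2 -> skip
r=21=10101 popcount=3 -> skip
r=22=10110 popcount=3 -> skip
r=23=10111 popcount=4 -> KEEP
r=24=11000 popcount=2 -> skip
r=25=11001 popcount=3 -> skip
r=26=11010 popcount=3 -> skip
r=27=11011 popcount=4 -> KEEP
r=28=11100 popcount=3 -> skip
r=29=11101 popcount=4 -> KEEP
r=30=11110 popcount=4 -> KEEP
r=31=11111 popcount=5 -> skip
r=32=100000 popcount=1 -> skip
r=33=100001 popcount=2 -> skip
r=34=100010 popcount=2 -> skip
r=35=100011 popcount=3 -> skip
r=36=100100 popcount=2 -> skip
r=37=100101 popcount=3 -> skip
r=38=100110 popcount=3 -> skip
r=39=100111 popcount=4 -> KEEP
r=40=101000 popcount=2 -> skip
r=41=101001 popcount=3 -> skip
r=42=101010 popcount=3 -> skip
r=43=101011 popcount=4 -> KEEP
r=44=101100 popcount=3 -> skip
r=45=101101 popcount=4 -> KEEP
r=46=101110 popcount=4 -> KEEP
r=47=101111 popcount=5 -> skip
r=48=110000 popcount=2 -> skip
r=49=110001 popcount=3 -> skip
r=50=110010 popcount=3 -> skip
r=51=110011 popcount=4 -> KEEP
r=52=110100 popcount=3 -> skip
r=53=110101 popcount=4 -> KEEP
r=54=110110 popcount=4 -> KEEP
r=55=110111 popcount=5 -> skip
r=56=111000 popcount=3 -> skip
r=57=111001 popcount=4 -> KEEP
r=58=111010 popcount=4 -> KEEP
r=59=111011 popcount=5 -> skip
r=60=111100 popcount=4 -> KEEP
r=61=111101 popcount=5 -> skip
r=62=111110 popcount=5 -> skip
r=63=111111 popcount=6 -> skip
r=64=1000000 popcount=1 -> skip
Kept rows: 15 23 27 29 30 39 43 45 46 51 53 54 57 58 60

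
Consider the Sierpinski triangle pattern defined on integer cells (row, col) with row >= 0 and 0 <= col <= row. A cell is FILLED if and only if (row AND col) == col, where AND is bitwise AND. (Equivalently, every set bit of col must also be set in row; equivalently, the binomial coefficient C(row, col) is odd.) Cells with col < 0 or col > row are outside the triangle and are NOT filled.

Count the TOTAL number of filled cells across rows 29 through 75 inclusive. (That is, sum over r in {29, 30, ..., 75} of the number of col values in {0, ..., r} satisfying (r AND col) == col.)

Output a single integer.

Answer: 640

Derivation:
r29=11101 pc4: +16 =16
r30=11110 pc4: +16 =32
r31=11111 pc5: +32 =64
r32=100000 pc1: +2 =66
r33=100001 pc2: +4 =70
r34=100010 pc2: +4 =74
r35=100011 pc3: +8 =82
r36=100100 pc2: +4 =86
r37=100101 pc3: +8 =94
r38=100110 pc3: +8 =102
r39=100111 pc4: +16 =118
r40=101000 pc2: +4 =122
r41=101001 pc3: +8 =130
r42=101010 pc3: +8 =138
r43=101011 pc4: +16 =154
r44=101100 pc3: +8 =162
r45=101101 pc4: +16 =178
r46=101110 pc4: +16 =194
r47=101111 pc5: +32 =226
r48=110000 pc2: +4 =230
r49=110001 pc3: +8 =238
r50=110010 pc3: +8 =246
r51=110011 pc4: +16 =262
r52=110100 pc3: +8 =270
r53=110101 pc4: +16 =286
r54=110110 pc4: +16 =302
r55=110111 pc5: +32 =334
r56=111000 pc3: +8 =342
r57=111001 pc4: +16 =358
r58=111010 pc4: +16 =374
r59=111011 pc5: +32 =406
r60=111100 pc4: +16 =422
r61=111101 pc5: +32 =454
r62=111110 pc5: +32 =486
r63=111111 pc6: +64 =550
r64=1000000 pc1: +2 =552
r65=1000001 pc2: +4 =556
r66=1000010 pc2: +4 =560
r67=1000011 pc3: +8 =568
r68=1000100 pc2: +4 =572
r69=1000101 pc3: +8 =580
r70=1000110 pc3: +8 =588
r71=1000111 pc4: +16 =604
r72=1001000 pc2: +4 =608
r73=1001001 pc3: +8 =616
r74=1001010 pc3: +8 =624
r75=1001011 pc4: +16 =640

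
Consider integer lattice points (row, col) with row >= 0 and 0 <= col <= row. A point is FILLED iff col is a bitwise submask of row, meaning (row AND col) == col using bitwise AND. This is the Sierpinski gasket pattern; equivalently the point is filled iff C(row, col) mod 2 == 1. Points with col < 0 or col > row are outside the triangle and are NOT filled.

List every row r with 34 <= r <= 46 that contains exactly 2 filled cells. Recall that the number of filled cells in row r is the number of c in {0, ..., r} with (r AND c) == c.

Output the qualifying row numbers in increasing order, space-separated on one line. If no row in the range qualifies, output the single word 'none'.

Answer: none

Derivation:
Row r has 2^popcount(r) filled cells, so we need popcount(r) = log2(2) = 1.
Scan r = 34..46 and keep those with exactly 1 one-bits:
r=34=100010 popcount=2 -> skip
r=35=100011 popcount=3 -> skip
r=36=100100 popcount=2 -> skip
r=37=100101 popcount=3 -> skip
r=38=100110 popcount=3 -> skip
r=39=100111 popcount=4 -> skip
r=40=101000 popcount=2 -> skip
r=41=101001 popcount=3 -> skip
r=42=101010 popcount=3 -> skip
r=43=101011 popcount=4 -> skip
r=44=101100 popcount=3 -> skip
r=45=101101 popcount=4 -> skip
r=46=101110 popcount=4 -> skip
Kept rows: none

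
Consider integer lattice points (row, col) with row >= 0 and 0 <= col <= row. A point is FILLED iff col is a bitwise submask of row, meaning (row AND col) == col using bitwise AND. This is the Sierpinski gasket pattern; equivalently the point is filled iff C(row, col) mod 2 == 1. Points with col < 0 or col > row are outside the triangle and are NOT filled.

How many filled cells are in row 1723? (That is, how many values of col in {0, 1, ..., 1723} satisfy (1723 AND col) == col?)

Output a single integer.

Answer: 256

Derivation:
1723 in binary = 11010111011
popcount(1723) = number of 1-bits in 11010111011 = 8
A col c satisfies (1723 AND c) == c iff every set bit of c is also set in 1723; each of the 8 set bits of 1723 can independently be on or off in c.
count = 2^8 = 256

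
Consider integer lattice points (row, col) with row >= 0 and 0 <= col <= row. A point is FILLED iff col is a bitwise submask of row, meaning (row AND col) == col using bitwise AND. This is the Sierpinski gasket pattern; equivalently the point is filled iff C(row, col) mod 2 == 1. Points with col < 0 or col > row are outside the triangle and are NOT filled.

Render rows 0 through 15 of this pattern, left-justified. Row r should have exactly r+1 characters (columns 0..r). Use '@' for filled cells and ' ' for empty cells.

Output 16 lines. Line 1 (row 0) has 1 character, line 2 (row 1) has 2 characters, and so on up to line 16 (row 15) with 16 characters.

Answer: @
@@
@ @
@@@@
@   @
@@  @@
@ @ @ @
@@@@@@@@
@       @
@@      @@
@ @     @ @
@@@@    @@@@
@   @   @   @
@@  @@  @@  @@
@ @ @ @ @ @ @ @
@@@@@@@@@@@@@@@@

Derivation:
r0=0: @
r1=1: @@
r2=10: @ @
r3=11: @@@@
r4=100: @   @
r5=101: @@  @@
r6=110: @ @ @ @
r7=111: @@@@@@@@
r8=1000: @       @
r9=1001: @@      @@
r10=1010: @ @     @ @
r11=1011: @@@@    @@@@
r12=1100: @   @   @   @
r13=1101: @@  @@  @@  @@
r14=1110: @ @ @ @ @ @ @ @
r15=1111: @@@@@@@@@@@@@@@@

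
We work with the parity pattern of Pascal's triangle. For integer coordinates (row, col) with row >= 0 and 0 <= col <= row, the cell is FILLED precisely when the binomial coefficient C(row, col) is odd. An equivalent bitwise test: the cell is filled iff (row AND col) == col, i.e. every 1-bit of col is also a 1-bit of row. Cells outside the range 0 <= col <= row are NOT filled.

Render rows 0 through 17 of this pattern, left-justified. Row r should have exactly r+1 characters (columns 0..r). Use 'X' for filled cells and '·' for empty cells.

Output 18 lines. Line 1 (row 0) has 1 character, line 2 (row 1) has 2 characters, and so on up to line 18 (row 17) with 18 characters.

r0=0: X
r1=1: XX
r2=10: X·X
r3=11: XXXX
r4=100: X···X
r5=101: XX··XX
r6=110: X·X·X·X
r7=111: XXXXXXXX
r8=1000: X·······X
r9=1001: XX······XX
r10=1010: X·X·····X·X
r11=1011: XXXX····XXXX
r12=1100: X···X···X···X
r13=1101: XX··XX··XX··XX
r14=1110: X·X·X·X·X·X·X·X
r15=1111: XXXXXXXXXXXXXXXX
r16=10000: X···············X
r17=10001: XX··············XX

Answer: X
XX
X·X
XXXX
X···X
XX··XX
X·X·X·X
XXXXXXXX
X·······X
XX······XX
X·X·····X·X
XXXX····XXXX
X···X···X···X
XX··XX··XX··XX
X·X·X·X·X·X·X·X
XXXXXXXXXXXXXXXX
X···············X
XX··············XX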